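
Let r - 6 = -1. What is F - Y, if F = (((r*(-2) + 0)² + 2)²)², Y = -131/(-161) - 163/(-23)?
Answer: 17427156504/161 ≈ 1.0824e+8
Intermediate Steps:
r = 5 (r = 6 - 1 = 5)
Y = 1272/161 (Y = -131*(-1/161) - 163*(-1/23) = 131/161 + 163/23 = 1272/161 ≈ 7.9006)
F = 108243216 (F = (((5*(-2) + 0)² + 2)²)² = (((-10 + 0)² + 2)²)² = (((-10)² + 2)²)² = ((100 + 2)²)² = (102²)² = 10404² = 108243216)
F - Y = 108243216 - 1*1272/161 = 108243216 - 1272/161 = 17427156504/161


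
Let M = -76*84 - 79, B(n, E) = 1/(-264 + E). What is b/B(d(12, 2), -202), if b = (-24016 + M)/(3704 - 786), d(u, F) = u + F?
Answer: 7101607/1459 ≈ 4867.4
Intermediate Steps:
d(u, F) = F + u
M = -6463 (M = -6384 - 79 = -6463)
b = -30479/2918 (b = (-24016 - 6463)/(3704 - 786) = -30479/2918 ≈ -10.445)
b/B(d(12, 2), -202) = -30479/(2918*(1/(-264 - 202))) = -30479/(2918*(1/(-466))) = -30479/(2918*(-1/466)) = -30479/2918*(-466) = 7101607/1459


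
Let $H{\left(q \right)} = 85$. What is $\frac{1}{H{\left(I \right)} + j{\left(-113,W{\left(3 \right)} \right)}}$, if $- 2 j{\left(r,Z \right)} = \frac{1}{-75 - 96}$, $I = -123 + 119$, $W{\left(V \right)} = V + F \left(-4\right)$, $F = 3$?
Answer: $\frac{342}{29071} \approx 0.011764$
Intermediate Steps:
$W{\left(V \right)} = -12 + V$ ($W{\left(V \right)} = V + 3 \left(-4\right) = V - 12 = -12 + V$)
$I = -4$
$j{\left(r,Z \right)} = \frac{1}{342}$ ($j{\left(r,Z \right)} = - \frac{1}{2 \left(-75 - 96\right)} = - \frac{1}{2 \left(-171\right)} = \left(- \frac{1}{2}\right) \left(- \frac{1}{171}\right) = \frac{1}{342}$)
$\frac{1}{H{\left(I \right)} + j{\left(-113,W{\left(3 \right)} \right)}} = \frac{1}{85 + \frac{1}{342}} = \frac{1}{\frac{29071}{342}} = \frac{342}{29071}$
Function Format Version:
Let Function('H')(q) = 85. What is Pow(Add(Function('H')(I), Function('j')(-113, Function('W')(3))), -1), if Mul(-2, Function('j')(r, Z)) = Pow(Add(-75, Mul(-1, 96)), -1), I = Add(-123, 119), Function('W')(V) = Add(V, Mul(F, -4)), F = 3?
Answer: Rational(342, 29071) ≈ 0.011764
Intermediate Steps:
Function('W')(V) = Add(-12, V) (Function('W')(V) = Add(V, Mul(3, -4)) = Add(V, -12) = Add(-12, V))
I = -4
Function('j')(r, Z) = Rational(1, 342) (Function('j')(r, Z) = Mul(Rational(-1, 2), Pow(Add(-75, Mul(-1, 96)), -1)) = Mul(Rational(-1, 2), Pow(Add(-75, -96), -1)) = Mul(Rational(-1, 2), Pow(-171, -1)) = Mul(Rational(-1, 2), Rational(-1, 171)) = Rational(1, 342))
Pow(Add(Function('H')(I), Function('j')(-113, Function('W')(3))), -1) = Pow(Add(85, Rational(1, 342)), -1) = Pow(Rational(29071, 342), -1) = Rational(342, 29071)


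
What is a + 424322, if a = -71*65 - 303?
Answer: 419404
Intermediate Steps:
a = -4918 (a = -4615 - 303 = -4918)
a + 424322 = -4918 + 424322 = 419404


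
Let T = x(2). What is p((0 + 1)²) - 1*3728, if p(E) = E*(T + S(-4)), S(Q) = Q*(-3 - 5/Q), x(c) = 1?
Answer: -3720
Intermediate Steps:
T = 1
p(E) = 8*E (p(E) = E*(1 + (-5 - 3*(-4))) = E*(1 + (-5 + 12)) = E*(1 + 7) = E*8 = 8*E)
p((0 + 1)²) - 1*3728 = 8*(0 + 1)² - 1*3728 = 8*1² - 3728 = 8*1 - 3728 = 8 - 3728 = -3720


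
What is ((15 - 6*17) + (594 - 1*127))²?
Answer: 144400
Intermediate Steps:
((15 - 6*17) + (594 - 1*127))² = ((15 - 102) + (594 - 127))² = (-87 + 467)² = 380² = 144400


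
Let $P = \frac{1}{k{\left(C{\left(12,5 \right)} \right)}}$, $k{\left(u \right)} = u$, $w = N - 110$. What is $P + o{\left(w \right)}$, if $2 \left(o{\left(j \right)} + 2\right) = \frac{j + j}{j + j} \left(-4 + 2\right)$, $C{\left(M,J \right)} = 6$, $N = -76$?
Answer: $- \frac{17}{6} \approx -2.8333$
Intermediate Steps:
$w = -186$ ($w = -76 - 110 = -186$)
$o{\left(j \right)} = -3$ ($o{\left(j \right)} = -2 + \frac{\frac{j + j}{j + j} \left(-4 + 2\right)}{2} = -2 + \frac{\frac{2 j}{2 j} \left(-2\right)}{2} = -2 + \frac{2 j \frac{1}{2 j} \left(-2\right)}{2} = -2 + \frac{1 \left(-2\right)}{2} = -2 + \frac{1}{2} \left(-2\right) = -2 - 1 = -3$)
$P = \frac{1}{6} \approx 0.16667$
$P + o{\left(w \right)} = \frac{1}{6} - 3 = - \frac{17}{6}$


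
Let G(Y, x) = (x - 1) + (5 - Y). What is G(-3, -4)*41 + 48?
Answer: 171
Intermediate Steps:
G(Y, x) = 4 + x - Y (G(Y, x) = (-1 + x) + (5 - Y) = 4 + x - Y)
G(-3, -4)*41 + 48 = (4 - 4 - 1*(-3))*41 + 48 = (4 - 4 + 3)*41 + 48 = 3*41 + 48 = 123 + 48 = 171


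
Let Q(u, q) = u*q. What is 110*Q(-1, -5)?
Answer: 550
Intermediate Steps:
Q(u, q) = q*u
110*Q(-1, -5) = 110*(-5*(-1)) = 110*5 = 550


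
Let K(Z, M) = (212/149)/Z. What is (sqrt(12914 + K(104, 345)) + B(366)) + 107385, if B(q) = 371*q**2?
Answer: 49805061 + sqrt(193811915986)/3874 ≈ 4.9805e+7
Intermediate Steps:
K(Z, M) = 212/(149*Z) (K(Z, M) = (212*(1/149))/Z = 212/(149*Z))
(sqrt(12914 + K(104, 345)) + B(366)) + 107385 = (sqrt(12914 + (212/149)/104) + 371*366**2) + 107385 = (sqrt(12914 + (212/149)*(1/104)) + 371*133956) + 107385 = (sqrt(12914 + 53/3874) + 49697676) + 107385 = (sqrt(50028889/3874) + 49697676) + 107385 = (sqrt(193811915986)/3874 + 49697676) + 107385 = (49697676 + sqrt(193811915986)/3874) + 107385 = 49805061 + sqrt(193811915986)/3874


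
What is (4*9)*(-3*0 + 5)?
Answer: 180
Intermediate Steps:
(4*9)*(-3*0 + 5) = 36*(0 + 5) = 36*5 = 180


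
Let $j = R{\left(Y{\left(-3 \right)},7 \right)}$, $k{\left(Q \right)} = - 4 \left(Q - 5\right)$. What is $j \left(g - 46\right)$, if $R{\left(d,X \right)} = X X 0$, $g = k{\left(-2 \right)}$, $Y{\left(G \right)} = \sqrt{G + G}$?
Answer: $0$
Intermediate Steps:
$Y{\left(G \right)} = \sqrt{2} \sqrt{G}$ ($Y{\left(G \right)} = \sqrt{2 G} = \sqrt{2} \sqrt{G}$)
$k{\left(Q \right)} = 20 - 4 Q$ ($k{\left(Q \right)} = - 4 \left(-5 + Q\right) = 20 - 4 Q$)
$g = 28$ ($g = 20 - -8 = 20 + 8 = 28$)
$R{\left(d,X \right)} = 0$ ($R{\left(d,X \right)} = X^{2} \cdot 0 = 0$)
$j = 0$
$j \left(g - 46\right) = 0 \left(28 - 46\right) = 0 \left(-18\right) = 0$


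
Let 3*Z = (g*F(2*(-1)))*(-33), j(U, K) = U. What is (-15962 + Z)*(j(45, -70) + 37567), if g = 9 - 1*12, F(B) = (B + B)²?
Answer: -580503608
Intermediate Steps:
F(B) = 4*B² (F(B) = (2*B)² = 4*B²)
g = -3 (g = 9 - 12 = -3)
Z = 528 (Z = (-12*(2*(-1))²*(-33))/3 = (-12*(-2)²*(-33))/3 = (-12*4*(-33))/3 = (-3*16*(-33))/3 = (-48*(-33))/3 = (⅓)*1584 = 528)
(-15962 + Z)*(j(45, -70) + 37567) = (-15962 + 528)*(45 + 37567) = -15434*37612 = -580503608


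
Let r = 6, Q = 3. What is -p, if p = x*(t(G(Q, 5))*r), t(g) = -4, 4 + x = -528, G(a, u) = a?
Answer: -12768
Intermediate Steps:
x = -532 (x = -4 - 528 = -532)
p = 12768 (p = -(-2128)*6 = -532*(-24) = 12768)
-p = -1*12768 = -12768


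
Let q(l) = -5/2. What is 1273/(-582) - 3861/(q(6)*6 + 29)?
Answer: -566231/2037 ≈ -277.97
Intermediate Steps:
q(l) = -5/2 (q(l) = -5*½ = -5/2)
1273/(-582) - 3861/(q(6)*6 + 29) = 1273/(-582) - 3861/(-5/2*6 + 29) = 1273*(-1/582) - 3861/(-15 + 29) = -1273/582 - 3861/14 = -566231/2037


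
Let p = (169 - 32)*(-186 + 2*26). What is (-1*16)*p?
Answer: 293728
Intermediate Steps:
p = -18358 (p = 137*(-186 + 52) = 137*(-134) = -18358)
(-1*16)*p = -1*16*(-18358) = -16*(-18358) = 293728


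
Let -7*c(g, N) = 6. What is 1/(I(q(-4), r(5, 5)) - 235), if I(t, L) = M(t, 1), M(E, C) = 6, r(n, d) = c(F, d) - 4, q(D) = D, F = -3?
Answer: -1/229 ≈ -0.0043668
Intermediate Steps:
c(g, N) = -6/7 (c(g, N) = -⅐*6 = -6/7)
r(n, d) = -34/7 (r(n, d) = -6/7 - 4 = -34/7)
I(t, L) = 6
1/(I(q(-4), r(5, 5)) - 235) = 1/(6 - 235) = 1/(-229) = -1/229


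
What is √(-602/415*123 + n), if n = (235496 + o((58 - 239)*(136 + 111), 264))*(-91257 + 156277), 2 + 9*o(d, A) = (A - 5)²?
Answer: √24485060202176690/1245 ≈ 1.2568e+5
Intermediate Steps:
o(d, A) = -2/9 + (-5 + A)²/9 (o(d, A) = -2/9 + (A - 5)²/9 = -2/9 + (-5 + A)²/9)
n = 142169025860/9 (n = (235496 + (-2/9 + (-5 + 264)²/9))*(-91257 + 156277) = (235496 + (-2/9 + (⅑)*259²))*65020 = (235496 + (-2/9 + (⅑)*67081))*65020 = (235496 + (-2/9 + 67081/9))*65020 = (235496 + 67079/9)*65020 = (2186543/9)*65020 = 142169025860/9 ≈ 1.5797e+10)
√(-602/415*123 + n) = √(-602/415*123 + 142169025860/9) = √(-74046/415 + 142169025860/9) = √(59000145065486/3735) = √24485060202176690/1245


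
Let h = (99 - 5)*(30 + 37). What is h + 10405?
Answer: 16703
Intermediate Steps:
h = 6298 (h = 94*67 = 6298)
h + 10405 = 6298 + 10405 = 16703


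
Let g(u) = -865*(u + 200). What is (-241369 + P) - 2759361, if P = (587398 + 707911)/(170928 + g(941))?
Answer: -2448708002319/816037 ≈ -3.0007e+6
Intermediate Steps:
g(u) = -173000 - 865*u (g(u) = -865*(200 + u) = -173000 - 865*u)
P = -1295309/816037 (P = (587398 + 707911)/(170928 + (-173000 - 865*941)) = 1295309/(170928 + (-173000 - 813965)) = 1295309/(170928 - 986965) = 1295309/(-816037) = 1295309*(-1/816037) = -1295309/816037 ≈ -1.5873)
(-241369 + P) - 2759361 = (-241369 - 1295309/816037) - 2759361 = -196967329962/816037 - 2759361 = -2448708002319/816037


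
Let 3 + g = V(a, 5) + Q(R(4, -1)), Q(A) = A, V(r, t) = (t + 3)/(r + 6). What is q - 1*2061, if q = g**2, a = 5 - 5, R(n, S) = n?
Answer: -18500/9 ≈ -2055.6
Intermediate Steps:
a = 0
V(r, t) = (3 + t)/(6 + r)
g = 7/3 (g = -3 + ((3 + 5)/(6 + 0) + 4) = -3 + (8/6 + 4) = -3 + ((1/6)*8 + 4) = -3 + (4/3 + 4) = -3 + 16/3 = 7/3 ≈ 2.3333)
q = 49/9 (q = (7/3)**2 = 49/9 ≈ 5.4444)
q - 1*2061 = 49/9 - 1*2061 = 49/9 - 2061 = -18500/9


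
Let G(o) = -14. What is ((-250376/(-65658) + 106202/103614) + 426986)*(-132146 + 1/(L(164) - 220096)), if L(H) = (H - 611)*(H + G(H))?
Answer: -3061814941711533476943639/54263319730382 ≈ -5.6425e+10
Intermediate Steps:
L(H) = (-611 + H)*(-14 + H) (L(H) = (H - 611)*(H - 14) = (-611 + H)*(-14 + H))
((-250376/(-65658) + 106202/103614) + 426986)*(-132146 + 1/(L(164) - 220096)) = ((-250376/(-65658) + 106202/103614) + 426986)*(-132146 + 1/((8554 + 164**2 - 625*164) - 220096)) = ((-250376*(-1/65658) + 106202*(1/103614)) + 426986)*(-132146 + 1/((8554 + 26896 - 102500) - 220096)) = ((125188/32829 + 53101/51807) + 426986)*(-132146 + 1/(-67050 - 220096)) = (914318605/188974667 + 426986)*(-132146 + 1/(-287146)) = 80690451482267*(-132146 - 1/287146)/188974667 = (80690451482267/188974667)*(-37945195317/287146) = -3061814941711533476943639/54263319730382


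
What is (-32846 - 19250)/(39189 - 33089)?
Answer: -13024/1525 ≈ -8.5403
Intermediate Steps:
(-32846 - 19250)/(39189 - 33089) = -52096/6100 = -52096*1/6100 = -13024/1525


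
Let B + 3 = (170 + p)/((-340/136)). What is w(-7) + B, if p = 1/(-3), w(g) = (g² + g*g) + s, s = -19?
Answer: 122/15 ≈ 8.1333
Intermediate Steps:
w(g) = -19 + 2*g² (w(g) = (g² + g*g) - 19 = (g² + g²) - 19 = 2*g² - 19 = -19 + 2*g²)
p = -⅓ ≈ -0.33333
B = -1063/15 (B = -3 + (170 - ⅓)/((-340/136)) = -3 + 509/(3*((-340*1/136))) = -3 + 509/(3*(-5/2)) = -3 + (509/3)*(-⅖) = -3 - 1018/15 = -1063/15 ≈ -70.867)
w(-7) + B = (-19 + 2*(-7)²) - 1063/15 = (-19 + 2*49) - 1063/15 = (-19 + 98) - 1063/15 = 79 - 1063/15 = 122/15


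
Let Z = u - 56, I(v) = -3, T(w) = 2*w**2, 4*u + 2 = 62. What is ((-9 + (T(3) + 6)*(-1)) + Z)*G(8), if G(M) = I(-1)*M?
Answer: 1776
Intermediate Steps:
u = 15 (u = -1/2 + (1/4)*62 = -1/2 + 31/2 = 15)
G(M) = -3*M
Z = -41 (Z = 15 - 56 = -41)
((-9 + (T(3) + 6)*(-1)) + Z)*G(8) = ((-9 + (2*3**2 + 6)*(-1)) - 41)*(-3*8) = ((-9 + (2*9 + 6)*(-1)) - 41)*(-24) = ((-9 + (18 + 6)*(-1)) - 41)*(-24) = ((-9 + 24*(-1)) - 41)*(-24) = ((-9 - 24) - 41)*(-24) = (-33 - 41)*(-24) = -74*(-24) = 1776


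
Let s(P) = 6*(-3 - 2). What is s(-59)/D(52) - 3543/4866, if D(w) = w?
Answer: -13759/10543 ≈ -1.3050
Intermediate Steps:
s(P) = -30 (s(P) = 6*(-5) = -30)
s(-59)/D(52) - 3543/4866 = -30/52 - 3543/4866 = -30*1/52 - 3543*1/4866 = -15/26 - 1181/1622 = -13759/10543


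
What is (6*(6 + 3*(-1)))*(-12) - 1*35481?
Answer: -35697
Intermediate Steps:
(6*(6 + 3*(-1)))*(-12) - 1*35481 = (6*(6 - 3))*(-12) - 35481 = (6*3)*(-12) - 35481 = 18*(-12) - 35481 = -216 - 35481 = -35697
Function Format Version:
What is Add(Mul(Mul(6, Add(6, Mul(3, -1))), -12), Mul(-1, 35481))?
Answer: -35697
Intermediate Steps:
Add(Mul(Mul(6, Add(6, Mul(3, -1))), -12), Mul(-1, 35481)) = Add(Mul(Mul(6, Add(6, -3)), -12), -35481) = Add(Mul(Mul(6, 3), -12), -35481) = Add(Mul(18, -12), -35481) = Add(-216, -35481) = -35697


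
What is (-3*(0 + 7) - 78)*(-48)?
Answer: 4752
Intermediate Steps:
(-3*(0 + 7) - 78)*(-48) = (-3*7 - 78)*(-48) = (-21 - 78)*(-48) = -99*(-48) = 4752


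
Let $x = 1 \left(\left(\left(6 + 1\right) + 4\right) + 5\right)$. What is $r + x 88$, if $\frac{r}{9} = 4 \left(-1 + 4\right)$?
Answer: $1516$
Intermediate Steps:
$r = 108$ ($r = 9 \cdot 4 \left(-1 + 4\right) = 9 \cdot 4 \cdot 3 = 9 \cdot 12 = 108$)
$x = 16$ ($x = 1 \left(\left(7 + 4\right) + 5\right) = 1 \left(11 + 5\right) = 1 \cdot 16 = 16$)
$r + x 88 = 108 + 16 \cdot 88 = 108 + 1408 = 1516$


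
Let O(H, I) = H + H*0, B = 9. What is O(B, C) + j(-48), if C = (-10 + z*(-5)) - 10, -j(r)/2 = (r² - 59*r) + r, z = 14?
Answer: -10167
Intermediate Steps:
j(r) = -2*r² + 116*r (j(r) = -2*((r² - 59*r) + r) = -2*(r² - 58*r) = -2*r² + 116*r)
C = -90 (C = (-10 + 14*(-5)) - 10 = (-10 - 70) - 10 = -80 - 10 = -90)
O(H, I) = H (O(H, I) = H + 0 = H)
O(B, C) + j(-48) = 9 + 2*(-48)*(58 - 1*(-48)) = 9 + 2*(-48)*(58 + 48) = 9 + 2*(-48)*106 = 9 - 10176 = -10167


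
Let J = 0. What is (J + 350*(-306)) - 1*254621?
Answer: -361721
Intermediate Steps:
(J + 350*(-306)) - 1*254621 = (0 + 350*(-306)) - 1*254621 = (0 - 107100) - 254621 = -107100 - 254621 = -361721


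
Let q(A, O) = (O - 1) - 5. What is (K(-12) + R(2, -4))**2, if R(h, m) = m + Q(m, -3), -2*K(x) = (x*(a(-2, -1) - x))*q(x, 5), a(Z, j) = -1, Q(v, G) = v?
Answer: 5476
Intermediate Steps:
q(A, O) = -6 + O (q(A, O) = (-1 + O) - 5 = -6 + O)
K(x) = x*(-1 - x)/2 (K(x) = -x*(-1 - x)*(-6 + 5)/2 = -x*(-1 - x)*(-1)/2 = -(-1)*x*(-1 - x)/2 = x*(-1 - x)/2)
R(h, m) = 2*m (R(h, m) = m + m = 2*m)
(K(-12) + R(2, -4))**2 = (-1/2*(-12)*(1 - 12) + 2*(-4))**2 = (-1/2*(-12)*(-11) - 8)**2 = (-66 - 8)**2 = (-74)**2 = 5476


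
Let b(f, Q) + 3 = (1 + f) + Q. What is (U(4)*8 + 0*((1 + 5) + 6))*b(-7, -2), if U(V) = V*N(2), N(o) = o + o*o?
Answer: -2112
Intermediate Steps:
N(o) = o + o²
b(f, Q) = -2 + Q + f (b(f, Q) = -3 + ((1 + f) + Q) = -3 + (1 + Q + f) = -2 + Q + f)
U(V) = 6*V (U(V) = V*(2*(1 + 2)) = V*(2*3) = V*6 = 6*V)
(U(4)*8 + 0*((1 + 5) + 6))*b(-7, -2) = ((6*4)*8 + 0*((1 + 5) + 6))*(-2 - 2 - 7) = (24*8 + 0*(6 + 6))*(-11) = (192 + 0*12)*(-11) = (192 + 0)*(-11) = 192*(-11) = -2112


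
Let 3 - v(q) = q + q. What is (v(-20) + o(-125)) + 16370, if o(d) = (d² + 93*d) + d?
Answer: 20288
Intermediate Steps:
v(q) = 3 - 2*q (v(q) = 3 - (q + q) = 3 - 2*q)
o(d) = d² + 94*d
(v(-20) + o(-125)) + 16370 = ((3 - 2*(-20)) - 125*(94 - 125)) + 16370 = ((3 + 40) - 125*(-31)) + 16370 = (43 + 3875) + 16370 = 3918 + 16370 = 20288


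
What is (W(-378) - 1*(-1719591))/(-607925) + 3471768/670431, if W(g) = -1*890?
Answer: 319434710423/135857255225 ≈ 2.3513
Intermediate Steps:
W(g) = -890
(W(-378) - 1*(-1719591))/(-607925) + 3471768/670431 = (-890 - 1*(-1719591))/(-607925) + 3471768/670431 = (-890 + 1719591)*(-1/607925) + 3471768*(1/670431) = 1718701*(-1/607925) + 1157256/223477 = -1718701/607925 + 1157256/223477 = 319434710423/135857255225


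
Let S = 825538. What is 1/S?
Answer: 1/825538 ≈ 1.2113e-6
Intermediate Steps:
1/S = 1/825538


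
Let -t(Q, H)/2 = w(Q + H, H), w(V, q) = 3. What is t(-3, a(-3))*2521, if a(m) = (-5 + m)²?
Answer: -15126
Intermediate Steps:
t(Q, H) = -6 (t(Q, H) = -2*3 = -6)
t(-3, a(-3))*2521 = -6*2521 = -15126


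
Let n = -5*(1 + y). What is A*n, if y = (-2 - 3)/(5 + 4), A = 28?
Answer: -560/9 ≈ -62.222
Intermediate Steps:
y = -5/9 ≈ -0.55556
n = -20/9 (n = -5*(1 - 5/9) = -5*4/9 = -20/9 ≈ -2.2222)
A*n = 28*(-20/9) = -560/9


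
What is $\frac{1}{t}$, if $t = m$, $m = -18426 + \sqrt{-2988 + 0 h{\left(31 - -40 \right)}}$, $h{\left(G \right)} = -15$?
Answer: $- \frac{37}{681768} - \frac{i \sqrt{83}}{56586744} \approx -5.4271 \cdot 10^{-5} - 1.61 \cdot 10^{-7} i$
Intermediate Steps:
$m = -18426 + 6 i \sqrt{83}$ ($m = -18426 + \sqrt{-2988 + 0 \left(-15\right)} = -18426 + \sqrt{-2988 + 0} = -18426 + \sqrt{-2988} = -18426 + 6 i \sqrt{83} \approx -18426.0 + 54.663 i$)
$t = -18426 + 6 i \sqrt{83} \approx -18426.0 + 54.663 i$
$\frac{1}{t} = \frac{1}{-18426 + 6 i \sqrt{83}}$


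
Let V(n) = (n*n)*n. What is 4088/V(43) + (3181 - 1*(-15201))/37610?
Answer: 807623677/1495129135 ≈ 0.54017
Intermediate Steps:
V(n) = n³ (V(n) = n²*n = n³)
4088/V(43) + (3181 - 1*(-15201))/37610 = 4088/(43³) + (3181 - 1*(-15201))/37610 = 4088/79507 + (3181 + 15201)*(1/37610) = 4088*(1/79507) + 18382*(1/37610) = 4088/79507 + 9191/18805 = 807623677/1495129135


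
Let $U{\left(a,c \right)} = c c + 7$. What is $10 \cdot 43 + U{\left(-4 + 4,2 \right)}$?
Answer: $441$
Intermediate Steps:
$U{\left(a,c \right)} = 7 + c^{2}$ ($U{\left(a,c \right)} = c^{2} + 7 = 7 + c^{2}$)
$10 \cdot 43 + U{\left(-4 + 4,2 \right)} = 10 \cdot 43 + \left(7 + 2^{2}\right) = 430 + \left(7 + 4\right) = 430 + 11 = 441$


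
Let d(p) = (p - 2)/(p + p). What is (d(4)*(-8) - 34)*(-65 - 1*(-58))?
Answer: 252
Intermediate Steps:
d(p) = (-2 + p)/(2*p) (d(p) = (-2 + p)/((2*p)) = (-2 + p)*(1/(2*p)) = (-2 + p)/(2*p))
(d(4)*(-8) - 34)*(-65 - 1*(-58)) = (((½)*(-2 + 4)/4)*(-8) - 34)*(-65 - 1*(-58)) = (((½)*(¼)*2)*(-8) - 34)*(-65 + 58) = ((¼)*(-8) - 34)*(-7) = (-2 - 34)*(-7) = -36*(-7) = 252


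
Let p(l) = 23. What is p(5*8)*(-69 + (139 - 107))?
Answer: -851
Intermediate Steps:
p(5*8)*(-69 + (139 - 107)) = 23*(-69 + (139 - 107)) = 23*(-69 + 32) = 23*(-37) = -851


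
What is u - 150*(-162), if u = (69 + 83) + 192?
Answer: 24644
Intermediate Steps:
u = 344 (u = 152 + 192 = 344)
u - 150*(-162) = 344 - 150*(-162) = 344 + 24300 = 24644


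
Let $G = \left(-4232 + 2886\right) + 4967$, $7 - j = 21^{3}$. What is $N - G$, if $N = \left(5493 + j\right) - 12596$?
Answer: $-19978$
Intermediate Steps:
$j = -9254$ ($j = 7 - 21^{3} = 7 - 9261 = -9254$)
$G = 3621$ ($G = -1346 + 4967 = 3621$)
$N = -16357$ ($N = \left(5493 - 9254\right) - 12596 = -3761 - 12596 = -16357$)
$N - G = -16357 - 3621 = -19978$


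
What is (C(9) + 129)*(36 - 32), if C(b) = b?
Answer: 552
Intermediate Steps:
(C(9) + 129)*(36 - 32) = (9 + 129)*(36 - 32) = 138*4 = 552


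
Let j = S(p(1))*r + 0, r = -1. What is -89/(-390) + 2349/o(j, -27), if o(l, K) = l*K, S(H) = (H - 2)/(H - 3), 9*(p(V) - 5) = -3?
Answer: 85181/1560 ≈ 54.603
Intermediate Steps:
p(V) = 14/3 (p(V) = 5 + (1/9)*(-3) = 5 - 1/3 = 14/3)
S(H) = (-2 + H)/(-3 + H)
j = -8/5 (j = ((-2 + 14/3)/(-3 + 14/3))*(-1) + 0 = ((8/3)/(5/3))*(-1) + 0 = ((3/5)*(8/3))*(-1) + 0 = (8/5)*(-1) + 0 = -8/5 + 0 = -8/5 ≈ -1.6000)
o(l, K) = K*l
-89/(-390) + 2349/o(j, -27) = -89/(-390) + 2349/((-27*(-8/5))) = -89*(-1/390) + 2349/(216/5) = 89/390 + 2349*(5/216) = 89/390 + 435/8 = 85181/1560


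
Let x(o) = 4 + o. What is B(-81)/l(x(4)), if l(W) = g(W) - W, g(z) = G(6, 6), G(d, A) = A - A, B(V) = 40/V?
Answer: 5/81 ≈ 0.061728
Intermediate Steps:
G(d, A) = 0
g(z) = 0
l(W) = -W (l(W) = 0 - W = -W)
B(-81)/l(x(4)) = (40/(-81))/((-(4 + 4))) = (40*(-1/81))/((-1*8)) = -40/81/(-8) = -40/81*(-⅛) = 5/81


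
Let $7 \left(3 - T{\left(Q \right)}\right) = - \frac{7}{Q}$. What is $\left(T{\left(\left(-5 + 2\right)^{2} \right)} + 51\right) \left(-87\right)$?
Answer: $- \frac{14123}{3} \approx -4707.7$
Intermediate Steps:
$T{\left(Q \right)} = 3 + \frac{1}{Q}$ ($T{\left(Q \right)} = 3 - \frac{\left(-7\right) \frac{1}{Q}}{7} = 3 + \frac{1}{Q}$)
$\left(T{\left(\left(-5 + 2\right)^{2} \right)} + 51\right) \left(-87\right) = \left(\left(3 + \frac{1}{\left(-5 + 2\right)^{2}}\right) + 51\right) \left(-87\right) = \left(\left(3 + \frac{1}{\left(-3\right)^{2}}\right) + 51\right) \left(-87\right) = \left(\left(3 + \frac{1}{9}\right) + 51\right) \left(-87\right) = \left(\frac{28}{9} + 51\right) \left(-87\right) = \frac{487}{9} \left(-87\right) = - \frac{14123}{3}$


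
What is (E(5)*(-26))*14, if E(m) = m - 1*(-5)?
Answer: -3640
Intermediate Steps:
E(m) = 5 + m (E(m) = m + 5 = 5 + m)
(E(5)*(-26))*14 = ((5 + 5)*(-26))*14 = (10*(-26))*14 = -260*14 = -3640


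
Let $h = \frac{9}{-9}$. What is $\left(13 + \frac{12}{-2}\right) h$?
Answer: $-7$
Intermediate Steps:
$h = -1$ ($h = 9 \left(- \frac{1}{9}\right) = -1$)
$\left(13 + \frac{12}{-2}\right) h = \left(13 + \frac{12}{-2}\right) \left(-1\right) = \left(13 + 12 \left(- \frac{1}{2}\right)\right) \left(-1\right) = \left(13 - 6\right) \left(-1\right) = 7 \left(-1\right) = -7$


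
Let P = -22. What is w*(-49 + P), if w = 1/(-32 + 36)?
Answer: -71/4 ≈ -17.750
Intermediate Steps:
w = 1/4 ≈ 0.25000
w*(-49 + P) = (-49 - 22)/4 = (1/4)*(-71) = -71/4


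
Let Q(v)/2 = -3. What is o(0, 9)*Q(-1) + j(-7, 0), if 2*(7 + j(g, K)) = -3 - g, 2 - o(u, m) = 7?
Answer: 25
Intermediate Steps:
o(u, m) = -5 (o(u, m) = 2 - 1*7 = 2 - 7 = -5)
Q(v) = -6 (Q(v) = 2*(-3) = -6)
j(g, K) = -17/2 - g/2 (j(g, K) = -7 + (-3 - g)/2 = -7 + (-3/2 - g/2) = -17/2 - g/2)
o(0, 9)*Q(-1) + j(-7, 0) = -5*(-6) + (-17/2 - ½*(-7)) = 30 + (-17/2 + 7/2) = 30 - 5 = 25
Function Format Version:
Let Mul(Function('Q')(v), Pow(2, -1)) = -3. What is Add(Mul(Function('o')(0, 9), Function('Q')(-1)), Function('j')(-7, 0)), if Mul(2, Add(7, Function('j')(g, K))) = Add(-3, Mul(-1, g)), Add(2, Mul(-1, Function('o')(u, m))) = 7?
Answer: 25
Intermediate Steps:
Function('o')(u, m) = -5 (Function('o')(u, m) = Add(2, Mul(-1, 7)) = Add(2, -7) = -5)
Function('Q')(v) = -6 (Function('Q')(v) = Mul(2, -3) = -6)
Function('j')(g, K) = Add(Rational(-17, 2), Mul(Rational(-1, 2), g)) (Function('j')(g, K) = Add(-7, Mul(Rational(1, 2), Add(-3, Mul(-1, g)))) = Add(-7, Add(Rational(-3, 2), Mul(Rational(-1, 2), g))) = Add(Rational(-17, 2), Mul(Rational(-1, 2), g)))
Add(Mul(Function('o')(0, 9), Function('Q')(-1)), Function('j')(-7, 0)) = Add(Mul(-5, -6), Add(Rational(-17, 2), Mul(Rational(-1, 2), -7))) = Add(30, Add(Rational(-17, 2), Rational(7, 2))) = Add(30, -5) = 25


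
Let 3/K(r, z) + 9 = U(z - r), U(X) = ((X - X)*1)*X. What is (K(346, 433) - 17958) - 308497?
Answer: -979366/3 ≈ -3.2646e+5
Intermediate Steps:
U(X) = 0 (U(X) = (0*1)*X = 0*X = 0)
K(r, z) = -⅓ (K(r, z) = 3/(-9 + 0) = 3/(-9) = 3*(-⅑) = -⅓)
(K(346, 433) - 17958) - 308497 = (-⅓ - 17958) - 308497 = -53875/3 - 308497 = -979366/3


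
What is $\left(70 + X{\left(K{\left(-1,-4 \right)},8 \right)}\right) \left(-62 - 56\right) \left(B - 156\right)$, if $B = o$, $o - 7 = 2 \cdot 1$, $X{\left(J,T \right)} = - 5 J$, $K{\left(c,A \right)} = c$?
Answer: $1300950$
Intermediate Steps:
$o = 9$ ($o = 7 + 2 \cdot 1 = 7 + 2 = 9$)
$B = 9$
$\left(70 + X{\left(K{\left(-1,-4 \right)},8 \right)}\right) \left(-62 - 56\right) \left(B - 156\right) = \left(70 - -5\right) \left(-62 - 56\right) \left(9 - 156\right) = \left(70 + 5\right) \left(-118\right) \left(-147\right) = 75 \left(-118\right) \left(-147\right) = \left(-8850\right) \left(-147\right) = 1300950$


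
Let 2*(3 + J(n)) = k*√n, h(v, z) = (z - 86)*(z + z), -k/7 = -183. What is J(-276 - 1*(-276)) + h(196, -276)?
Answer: 199821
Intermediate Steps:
k = 1281 (k = -7*(-183) = 1281)
h(v, z) = 2*z*(-86 + z) (h(v, z) = (-86 + z)*(2*z) = 2*z*(-86 + z))
J(n) = -3 + 1281*√n/2 (J(n) = -3 + (1281*√n)/2 = -3 + 1281*√n/2)
J(-276 - 1*(-276)) + h(196, -276) = (-3 + 1281*√(-276 - 1*(-276))/2) + 2*(-276)*(-86 - 276) = (-3 + 1281*√(-276 + 276)/2) + 2*(-276)*(-362) = (-3 + 1281*√0/2) + 199824 = (-3 + (1281/2)*0) + 199824 = (-3 + 0) + 199824 = -3 + 199824 = 199821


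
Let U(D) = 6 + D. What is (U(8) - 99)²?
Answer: 7225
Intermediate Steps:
(U(8) - 99)² = ((6 + 8) - 99)² = (14 - 99)² = (-85)² = 7225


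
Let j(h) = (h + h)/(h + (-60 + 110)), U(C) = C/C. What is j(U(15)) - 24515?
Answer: -1250263/51 ≈ -24515.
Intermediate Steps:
U(C) = 1
j(h) = 2*h/(50 + h) (j(h) = (2*h)/(h + 50) = (2*h)/(50 + h) = 2*h/(50 + h))
j(U(15)) - 24515 = 2*1/(50 + 1) - 24515 = 2*1/51 - 24515 = 2*1*(1/51) - 24515 = 2/51 - 24515 = -1250263/51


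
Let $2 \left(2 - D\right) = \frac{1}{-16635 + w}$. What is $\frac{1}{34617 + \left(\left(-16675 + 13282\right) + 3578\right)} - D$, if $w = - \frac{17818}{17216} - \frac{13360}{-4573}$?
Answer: $- \frac{169417869655415}{84708878642986} \approx -2.0$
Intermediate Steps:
$w = \frac{276067}{146336}$ ($w = \left(-17818\right) \frac{1}{17216} - - \frac{13360}{4573} = - \frac{8909}{8608} + \frac{13360}{4573} = \frac{276067}{146336} \approx 1.8865$)
$D = \frac{4868119754}{2434023293}$ ($D = 2 - \frac{1}{2 \left(-16635 + \frac{276067}{146336}\right)} = 2 - \frac{1}{2 \left(- \frac{2434023293}{146336}\right)} = 2 - - \frac{73168}{2434023293} = 2 + \frac{73168}{2434023293} = \frac{4868119754}{2434023293} \approx 2.0$)
$\frac{1}{34617 + \left(\left(-16675 + 13282\right) + 3578\right)} - D = \frac{1}{34617 + \left(\left(-16675 + 13282\right) + 3578\right)} - \frac{4868119754}{2434023293} = \frac{1}{34617 + \left(-3393 + 3578\right)} - \frac{4868119754}{2434023293} = \frac{1}{34617 + 185} - \frac{4868119754}{2434023293} = \frac{1}{34802} - \frac{4868119754}{2434023293} = - \frac{169417869655415}{84708878642986}$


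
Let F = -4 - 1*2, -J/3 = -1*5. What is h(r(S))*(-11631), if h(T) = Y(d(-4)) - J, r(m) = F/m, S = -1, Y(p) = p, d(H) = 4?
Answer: 127941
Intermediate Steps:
J = 15 (J = -(-3)*5 = -3*(-5) = 15)
F = -6 (F = -4 - 2 = -6)
r(m) = -6/m
h(T) = -11 (h(T) = 4 - 1*15 = 4 - 15 = -11)
h(r(S))*(-11631) = -11*(-11631) = 127941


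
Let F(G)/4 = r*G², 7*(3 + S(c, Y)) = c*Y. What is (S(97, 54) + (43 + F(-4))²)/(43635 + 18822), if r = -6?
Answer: 819184/437199 ≈ 1.8737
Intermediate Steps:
S(c, Y) = -3 + Y*c/7 (S(c, Y) = -3 + (c*Y)/7 = -3 + (Y*c)/7 = -3 + Y*c/7)
F(G) = -24*G² (F(G) = 4*(-6*G²) = -24*G²)
(S(97, 54) + (43 + F(-4))²)/(43635 + 18822) = ((-3 + (⅐)*54*97) + (43 - 24*(-4)²)²)/(43635 + 18822) = ((-3 + 5238/7) + (43 - 24*16)²)/62457 = (5217/7 + (43 - 384)²)*(1/62457) = (5217/7 + (-341)²)*(1/62457) = (5217/7 + 116281)*(1/62457) = (819184/7)*(1/62457) = 819184/437199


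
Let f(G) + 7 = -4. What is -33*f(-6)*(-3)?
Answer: -1089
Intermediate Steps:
f(G) = -11 (f(G) = -7 - 4 = -11)
-33*f(-6)*(-3) = -33*(-11)*(-3) = -(-363)*(-3) = -1*1089 = -1089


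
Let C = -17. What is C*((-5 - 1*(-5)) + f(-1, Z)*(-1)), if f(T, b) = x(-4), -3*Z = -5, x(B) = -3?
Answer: -51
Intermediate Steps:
Z = 5/3 (Z = -1/3*(-5) = 5/3 ≈ 1.6667)
f(T, b) = -3
C*((-5 - 1*(-5)) + f(-1, Z)*(-1)) = -17*((-5 - 1*(-5)) - 3*(-1)) = -17*((-5 + 5) + 3) = -17*(0 + 3) = -17*3 = -51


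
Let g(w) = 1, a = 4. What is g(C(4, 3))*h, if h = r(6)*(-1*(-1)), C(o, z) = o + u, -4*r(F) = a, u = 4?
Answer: -1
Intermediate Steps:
r(F) = -1 (r(F) = -¼*4 = -1)
C(o, z) = 4 + o (C(o, z) = o + 4 = 4 + o)
h = -1 (h = -(-1)*(-1) = -1*1 = -1)
g(C(4, 3))*h = 1*(-1) = -1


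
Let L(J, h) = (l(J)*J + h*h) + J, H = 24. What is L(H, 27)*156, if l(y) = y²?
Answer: 2274012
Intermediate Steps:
L(J, h) = J + J³ + h² (L(J, h) = (J²*J + h*h) + J = (J³ + h²) + J = J + J³ + h²)
L(H, 27)*156 = (24 + 24³ + 27²)*156 = (24 + 13824 + 729)*156 = 14577*156 = 2274012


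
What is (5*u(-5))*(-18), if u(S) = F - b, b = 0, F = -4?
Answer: 360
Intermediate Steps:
u(S) = -4 (u(S) = -4 - 1*0 = -4 + 0 = -4)
(5*u(-5))*(-18) = (5*(-4))*(-18) = -20*(-18) = 360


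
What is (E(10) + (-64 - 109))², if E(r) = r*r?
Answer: 5329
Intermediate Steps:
E(r) = r²
(E(10) + (-64 - 109))² = (10² + (-64 - 109))² = (100 - 173)² = (-73)² = 5329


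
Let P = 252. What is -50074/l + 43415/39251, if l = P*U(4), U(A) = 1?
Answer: -977256997/4945626 ≈ -197.60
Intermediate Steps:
l = 252 (l = 252*1 = 252)
-50074/l + 43415/39251 = -50074/252 + 43415/39251 = -50074*1/252 + 43415*(1/39251) = -25037/126 + 43415/39251 = -977256997/4945626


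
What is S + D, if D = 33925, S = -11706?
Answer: 22219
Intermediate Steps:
S + D = -11706 + 33925 = 22219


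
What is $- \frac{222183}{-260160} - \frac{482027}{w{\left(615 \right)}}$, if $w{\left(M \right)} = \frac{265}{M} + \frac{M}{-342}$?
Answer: $\frac{27911447167773}{79175360} \approx 3.5253 \cdot 10^{5}$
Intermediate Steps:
$w{\left(M \right)} = \frac{265}{M} - \frac{M}{342}$ ($w{\left(M \right)} = \frac{265}{M} + M \left(- \frac{1}{342}\right) = \frac{265}{M} - \frac{M}{342}$)
$- \frac{222183}{-260160} - \frac{482027}{w{\left(615 \right)}} = - \frac{222183}{-260160} - \frac{482027}{\frac{265}{615} - \frac{205}{114}} = \left(-222183\right) \left(- \frac{1}{260160}\right) - \frac{482027}{265 \cdot \frac{1}{615} - \frac{205}{114}} = \frac{74061}{86720} - \frac{482027}{\frac{53}{123} - \frac{205}{114}} = \frac{74061}{86720} - \frac{482027}{- \frac{6391}{4674}} = \frac{74061}{86720} - - \frac{321856314}{913} = \frac{74061}{86720} + \frac{321856314}{913} = \frac{27911447167773}{79175360}$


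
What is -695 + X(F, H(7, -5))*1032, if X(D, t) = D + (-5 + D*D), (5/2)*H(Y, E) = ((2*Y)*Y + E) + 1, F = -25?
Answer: 613345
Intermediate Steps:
H(Y, E) = ⅖ + 2*E/5 + 4*Y²/5 (H(Y, E) = 2*(((2*Y)*Y + E) + 1)/5 = 2*((2*Y² + E) + 1)/5 = 2*((E + 2*Y²) + 1)/5 = 2*(1 + E + 2*Y²)/5 = ⅖ + 2*E/5 + 4*Y²/5)
X(D, t) = -5 + D + D² (X(D, t) = D + (-5 + D²) = -5 + D + D²)
-695 + X(F, H(7, -5))*1032 = -695 + (-5 - 25 + (-25)²)*1032 = -695 + (-5 - 25 + 625)*1032 = -695 + 595*1032 = -695 + 614040 = 613345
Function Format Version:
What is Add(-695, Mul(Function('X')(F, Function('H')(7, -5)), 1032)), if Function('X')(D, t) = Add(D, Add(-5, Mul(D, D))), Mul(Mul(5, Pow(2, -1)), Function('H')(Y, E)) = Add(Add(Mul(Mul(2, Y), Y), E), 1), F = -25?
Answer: 613345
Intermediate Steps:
Function('H')(Y, E) = Add(Rational(2, 5), Mul(Rational(2, 5), E), Mul(Rational(4, 5), Pow(Y, 2))) (Function('H')(Y, E) = Mul(Rational(2, 5), Add(Add(Mul(Mul(2, Y), Y), E), 1)) = Mul(Rational(2, 5), Add(Add(Mul(2, Pow(Y, 2)), E), 1)) = Mul(Rational(2, 5), Add(Add(E, Mul(2, Pow(Y, 2))), 1)) = Mul(Rational(2, 5), Add(1, E, Mul(2, Pow(Y, 2)))) = Add(Rational(2, 5), Mul(Rational(2, 5), E), Mul(Rational(4, 5), Pow(Y, 2))))
Function('X')(D, t) = Add(-5, D, Pow(D, 2)) (Function('X')(D, t) = Add(D, Add(-5, Pow(D, 2))) = Add(-5, D, Pow(D, 2)))
Add(-695, Mul(Function('X')(F, Function('H')(7, -5)), 1032)) = Add(-695, Mul(Add(-5, -25, Pow(-25, 2)), 1032)) = Add(-695, Mul(Add(-5, -25, 625), 1032)) = Add(-695, Mul(595, 1032)) = Add(-695, 614040) = 613345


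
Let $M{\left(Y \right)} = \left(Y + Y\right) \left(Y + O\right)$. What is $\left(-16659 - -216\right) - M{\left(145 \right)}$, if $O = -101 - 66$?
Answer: $-10063$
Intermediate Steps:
$O = -167$ ($O = -101 - 66 = -167$)
$M{\left(Y \right)} = 2 Y \left(-167 + Y\right)$ ($M{\left(Y \right)} = \left(Y + Y\right) \left(Y - 167\right) = 2 Y \left(-167 + Y\right)$)
$\left(-16659 - -216\right) - M{\left(145 \right)} = \left(-16659 - -216\right) - 2 \cdot 145 \left(-167 + 145\right) = \left(-16659 + 216\right) - 2 \cdot 145 \left(-22\right) = -16443 - -6380 = -16443 + 6380 = -10063$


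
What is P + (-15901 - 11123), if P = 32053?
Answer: 5029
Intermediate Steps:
P + (-15901 - 11123) = 32053 + (-15901 - 11123) = 32053 - 27024 = 5029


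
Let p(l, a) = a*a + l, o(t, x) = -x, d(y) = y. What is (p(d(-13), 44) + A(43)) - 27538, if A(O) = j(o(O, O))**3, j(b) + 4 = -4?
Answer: -26127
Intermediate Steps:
j(b) = -8 (j(b) = -4 - 4 = -8)
p(l, a) = l + a**2 (p(l, a) = a**2 + l = l + a**2)
A(O) = -512 (A(O) = (-8)**3 = -512)
(p(d(-13), 44) + A(43)) - 27538 = ((-13 + 44**2) - 512) - 27538 = ((-13 + 1936) - 512) - 27538 = (1923 - 512) - 27538 = 1411 - 27538 = -26127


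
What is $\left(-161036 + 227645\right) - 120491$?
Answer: $-53882$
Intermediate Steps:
$\left(-161036 + 227645\right) - 120491 = 66609 - 120491 = -53882$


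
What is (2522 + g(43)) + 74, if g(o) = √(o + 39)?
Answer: 2596 + √82 ≈ 2605.1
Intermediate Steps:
g(o) = √(39 + o)
(2522 + g(43)) + 74 = (2522 + √(39 + 43)) + 74 = (2522 + √82) + 74 = 2596 + √82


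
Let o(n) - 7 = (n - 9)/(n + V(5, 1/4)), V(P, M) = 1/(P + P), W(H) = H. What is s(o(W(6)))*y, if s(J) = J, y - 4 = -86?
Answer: -32554/61 ≈ -533.67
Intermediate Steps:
y = -82 (y = 4 - 86 = -82)
V(P, M) = 1/(2*P)
o(n) = 7 + (-9 + n)/(1/10 + n) (o(n) = 7 + (n - 9)/(n + (1/2)/5) = 7 + (-9 + n)/(n + (1/2)*(1/5)) = 7 + (-9 + n)/(n + 1/10) = 7 + (-9 + n)/(1/10 + n))
s(o(W(6)))*y = ((-83 + 80*6)/(1 + 10*6))*(-82) = ((-83 + 480)/(1 + 60))*(-82) = (397/61)*(-82) = -32554/61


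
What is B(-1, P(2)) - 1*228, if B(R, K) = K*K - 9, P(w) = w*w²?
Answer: -173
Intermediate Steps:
P(w) = w³
B(R, K) = -9 + K² (B(R, K) = K² - 9 = -9 + K²)
B(-1, P(2)) - 1*228 = (-9 + (2³)²) - 1*228 = (-9 + 8²) - 228 = (-9 + 64) - 228 = 55 - 228 = -173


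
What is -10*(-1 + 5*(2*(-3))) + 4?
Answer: 314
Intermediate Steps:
-10*(-1 + 5*(2*(-3))) + 4 = -10*(-1 + 5*(-6)) + 4 = -10*(-1 - 30) + 4 = -10*(-31) + 4 = 310 + 4 = 314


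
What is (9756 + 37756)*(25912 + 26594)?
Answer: 2494665072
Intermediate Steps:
(9756 + 37756)*(25912 + 26594) = 47512*52506 = 2494665072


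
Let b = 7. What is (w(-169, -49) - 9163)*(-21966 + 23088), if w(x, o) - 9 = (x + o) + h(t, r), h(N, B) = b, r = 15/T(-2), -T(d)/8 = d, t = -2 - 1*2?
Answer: -10507530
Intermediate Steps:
t = -4 (t = -2 - 2 = -4)
T(d) = -8*d
r = 15/16 (r = 15/((-8*(-2))) = 15/16 ≈ 0.93750)
h(N, B) = 7
w(x, o) = 16 + o + x (w(x, o) = 9 + ((x + o) + 7) = 9 + ((o + x) + 7) = 9 + (7 + o + x) = 16 + o + x)
(w(-169, -49) - 9163)*(-21966 + 23088) = ((16 - 49 - 169) - 9163)*(-21966 + 23088) = (-202 - 9163)*1122 = -9365*1122 = -10507530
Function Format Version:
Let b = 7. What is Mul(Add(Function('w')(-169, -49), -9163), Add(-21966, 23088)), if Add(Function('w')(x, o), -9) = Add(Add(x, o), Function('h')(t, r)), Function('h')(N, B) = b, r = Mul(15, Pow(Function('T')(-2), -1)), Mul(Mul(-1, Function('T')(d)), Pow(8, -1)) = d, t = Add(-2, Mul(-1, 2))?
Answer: -10507530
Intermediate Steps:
t = -4 (t = Add(-2, -2) = -4)
Function('T')(d) = Mul(-8, d)
r = Rational(15, 16) (r = Mul(15, Pow(Mul(-8, -2), -1)) = Mul(15, Pow(16, -1)) = Mul(15, Rational(1, 16)) = Rational(15, 16) ≈ 0.93750)
Function('h')(N, B) = 7
Function('w')(x, o) = Add(16, o, x) (Function('w')(x, o) = Add(9, Add(Add(x, o), 7)) = Add(9, Add(Add(o, x), 7)) = Add(9, Add(7, o, x)) = Add(16, o, x))
Mul(Add(Function('w')(-169, -49), -9163), Add(-21966, 23088)) = Mul(Add(Add(16, -49, -169), -9163), Add(-21966, 23088)) = Mul(Add(-202, -9163), 1122) = Mul(-9365, 1122) = -10507530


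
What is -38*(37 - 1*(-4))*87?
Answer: -135546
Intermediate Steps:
-38*(37 - 1*(-4))*87 = -38*(37 + 4)*87 = -38*41*87 = -1558*87 = -135546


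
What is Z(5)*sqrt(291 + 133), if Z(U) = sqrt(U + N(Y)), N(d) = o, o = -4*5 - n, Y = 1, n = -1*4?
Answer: 2*I*sqrt(1166) ≈ 68.293*I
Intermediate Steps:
n = -4
o = -16 (o = -4*5 - 1*(-4) = -20 + 4 = -16)
N(d) = -16
Z(U) = sqrt(-16 + U) (Z(U) = sqrt(U - 16) = sqrt(-16 + U))
Z(5)*sqrt(291 + 133) = sqrt(-16 + 5)*sqrt(291 + 133) = sqrt(-11)*sqrt(424) = (I*sqrt(11))*(2*sqrt(106)) = 2*I*sqrt(1166)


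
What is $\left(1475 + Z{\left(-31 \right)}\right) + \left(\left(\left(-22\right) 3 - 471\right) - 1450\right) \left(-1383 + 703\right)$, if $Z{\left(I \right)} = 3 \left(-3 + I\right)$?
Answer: $1352533$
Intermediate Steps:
$Z{\left(I \right)} = -9 + 3 I$
$\left(1475 + Z{\left(-31 \right)}\right) + \left(\left(\left(-22\right) 3 - 471\right) - 1450\right) \left(-1383 + 703\right) = \left(1475 + \left(-9 + 3 \left(-31\right)\right)\right) + \left(\left(\left(-22\right) 3 - 471\right) - 1450\right) \left(-1383 + 703\right) = \left(1475 - 102\right) + \left(\left(-66 - 471\right) - 1450\right) \left(-680\right) = \left(1475 - 102\right) + \left(-537 - 1450\right) \left(-680\right) = 1373 - -1351160 = 1373 + 1351160 = 1352533$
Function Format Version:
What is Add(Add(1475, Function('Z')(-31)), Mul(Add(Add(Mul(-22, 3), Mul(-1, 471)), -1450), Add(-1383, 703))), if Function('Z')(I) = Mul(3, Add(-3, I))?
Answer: 1352533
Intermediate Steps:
Function('Z')(I) = Add(-9, Mul(3, I))
Add(Add(1475, Function('Z')(-31)), Mul(Add(Add(Mul(-22, 3), Mul(-1, 471)), -1450), Add(-1383, 703))) = Add(Add(1475, Add(-9, Mul(3, -31))), Mul(Add(Add(Mul(-22, 3), Mul(-1, 471)), -1450), Add(-1383, 703))) = Add(Add(1475, Add(-9, -93)), Mul(Add(Add(-66, -471), -1450), -680)) = Add(Add(1475, -102), Mul(Add(-537, -1450), -680)) = Add(1373, Mul(-1987, -680)) = Add(1373, 1351160) = 1352533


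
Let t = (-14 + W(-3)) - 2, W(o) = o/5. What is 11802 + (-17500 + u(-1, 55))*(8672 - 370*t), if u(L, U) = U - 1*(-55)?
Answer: -257603658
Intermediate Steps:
W(o) = o/5 (W(o) = o*(⅕) = o/5)
u(L, U) = 55 + U (u(L, U) = U + 55 = 55 + U)
t = -83/5 (t = (-14 + (⅕)*(-3)) - 2 = (-14 - ⅗) - 2 = -73/5 - 2 = -83/5 ≈ -16.600)
11802 + (-17500 + u(-1, 55))*(8672 - 370*t) = 11802 + (-17500 + (55 + 55))*(8672 - 370*(-83/5)) = 11802 + (-17500 + 110)*(8672 + 6142) = 11802 - 17390*14814 = 11802 - 257615460 = -257603658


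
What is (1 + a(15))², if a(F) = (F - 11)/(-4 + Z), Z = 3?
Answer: 9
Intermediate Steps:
a(F) = 11 - F (a(F) = (F - 11)/(-4 + 3) = (-11 + F)/(-1) = (-11 + F)*(-1) = 11 - F)
(1 + a(15))² = (1 + (11 - 1*15))² = (1 + (11 - 15))² = (1 - 4)² = (-3)² = 9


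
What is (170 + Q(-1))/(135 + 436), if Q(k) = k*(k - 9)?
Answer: 180/571 ≈ 0.31524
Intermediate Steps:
Q(k) = k*(-9 + k)
(170 + Q(-1))/(135 + 436) = (170 - (-9 - 1))/(135 + 436) = (170 - 1*(-10))/571 = (170 + 10)*(1/571) = 180*(1/571) = 180/571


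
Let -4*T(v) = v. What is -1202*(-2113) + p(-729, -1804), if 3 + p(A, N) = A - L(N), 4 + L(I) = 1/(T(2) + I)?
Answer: 9163604684/3609 ≈ 2.5391e+6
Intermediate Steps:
T(v) = -v/4
L(I) = -4 + 1/(-½ + I) (L(I) = -4 + 1/(-¼*2 + I) = -4 + 1/(-½ + I))
p(A, N) = -3 + A - 2*(3 - 4*N)/(-1 + 2*N) (p(A, N) = -3 + (A - 2*(3 - 4*N)/(-1 + 2*N)) = -3 + A - 2*(3 - 4*N)/(-1 + 2*N))
-1202*(-2113) + p(-729, -1804) = -1202*(-2113) + (-3 - 1*(-729) + 2*(-1804) + 2*(-729)*(-1804))/(-1 + 2*(-1804)) = 2539826 + (-3 + 729 - 3608 + 2630232)/(-1 - 3608) = 2539826 + 2627350/(-3609) = 2539826 - 1/3609*2627350 = 2539826 - 2627350/3609 = 9163604684/3609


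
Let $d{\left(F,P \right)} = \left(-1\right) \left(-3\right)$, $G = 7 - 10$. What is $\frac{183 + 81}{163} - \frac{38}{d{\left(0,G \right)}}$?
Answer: $- \frac{5402}{489} \approx -11.047$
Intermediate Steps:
$G = -3$ ($G = 7 - 10 = -3$)
$d{\left(F,P \right)} = 3$
$\frac{183 + 81}{163} - \frac{38}{d{\left(0,G \right)}} = \frac{183 + 81}{163} - \frac{38}{3} = 264 \cdot \frac{1}{163} - \frac{38}{3} = \frac{264}{163} - \frac{38}{3} = - \frac{5402}{489}$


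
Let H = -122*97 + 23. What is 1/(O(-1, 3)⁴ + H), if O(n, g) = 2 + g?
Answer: -1/11186 ≈ -8.9397e-5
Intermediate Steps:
H = -11811 (H = -11834 + 23 = -11811)
1/(O(-1, 3)⁴ + H) = 1/((2 + 3)⁴ - 11811) = 1/(5⁴ - 11811) = 1/(625 - 11811) = 1/(-11186) = -1/11186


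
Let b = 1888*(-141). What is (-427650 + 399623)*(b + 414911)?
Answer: -4167698981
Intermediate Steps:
b = -266208
(-427650 + 399623)*(b + 414911) = (-427650 + 399623)*(-266208 + 414911) = -28027*148703 = -4167698981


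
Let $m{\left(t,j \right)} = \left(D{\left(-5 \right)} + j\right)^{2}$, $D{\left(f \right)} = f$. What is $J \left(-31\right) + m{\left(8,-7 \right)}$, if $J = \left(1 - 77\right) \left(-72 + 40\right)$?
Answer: $-75248$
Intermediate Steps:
$m{\left(t,j \right)} = \left(-5 + j\right)^{2}$
$J = 2432$ ($J = \left(-76\right) \left(-32\right) = 2432$)
$J \left(-31\right) + m{\left(8,-7 \right)} = 2432 \left(-31\right) + \left(-5 - 7\right)^{2} = -75392 + \left(-12\right)^{2} = -75392 + 144 = -75248$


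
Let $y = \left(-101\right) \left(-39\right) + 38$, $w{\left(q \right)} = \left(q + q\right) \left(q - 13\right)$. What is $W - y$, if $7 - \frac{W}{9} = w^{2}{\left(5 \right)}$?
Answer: $-61514$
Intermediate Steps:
$w{\left(q \right)} = 2 q \left(-13 + q\right)$
$y = 3977$ ($y = 3939 + 38 = 3977$)
$W = -57537$ ($W = 63 - 9 \left(2 \cdot 5 \left(-13 + 5\right)\right)^{2} = 63 - 9 \left(2 \cdot 5 \left(-8\right)\right)^{2} = 63 - 9 \left(-80\right)^{2} = 63 - 57600 = -57537$)
$W - y = -57537 - 3977 = -61514$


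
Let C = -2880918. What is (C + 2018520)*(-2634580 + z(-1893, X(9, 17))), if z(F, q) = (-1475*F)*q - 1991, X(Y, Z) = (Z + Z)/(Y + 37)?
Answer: 11361367510884/23 ≈ 4.9397e+11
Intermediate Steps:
X(Y, Z) = 2*Z/(37 + Y) (X(Y, Z) = (2*Z)/(37 + Y) = 2*Z/(37 + Y))
z(F, q) = -1991 - 1475*F*q (z(F, q) = -1475*F*q - 1991 = -1991 - 1475*F*q)
(C + 2018520)*(-2634580 + z(-1893, X(9, 17))) = (-2880918 + 2018520)*(-2634580 + (-1991 - 1475*(-1893)*2*17/(37 + 9))) = -862398*(-2634580 + (-1991 - 1475*(-1893)*2*17/46)) = -862398*(-2634580 + (-1991 - 1475*(-1893)*2*17*(1/46))) = -862398*(-2634580 + (-1991 - 1475*(-1893)*17/23)) = -862398*(-2634580 + (-1991 + 47466975/23)) = -862398*(-2634580 + 47421182/23) = -862398*(-13174158/23) = 11361367510884/23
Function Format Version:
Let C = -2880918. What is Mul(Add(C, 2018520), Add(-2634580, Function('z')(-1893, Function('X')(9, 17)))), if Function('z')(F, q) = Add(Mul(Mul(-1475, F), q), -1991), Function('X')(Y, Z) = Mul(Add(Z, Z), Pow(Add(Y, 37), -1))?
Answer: Rational(11361367510884, 23) ≈ 4.9397e+11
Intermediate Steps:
Function('X')(Y, Z) = Mul(2, Z, Pow(Add(37, Y), -1)) (Function('X')(Y, Z) = Mul(Mul(2, Z), Pow(Add(37, Y), -1)) = Mul(2, Z, Pow(Add(37, Y), -1)))
Function('z')(F, q) = Add(-1991, Mul(-1475, F, q)) (Function('z')(F, q) = Add(Mul(-1475, F, q), -1991) = Add(-1991, Mul(-1475, F, q)))
Mul(Add(C, 2018520), Add(-2634580, Function('z')(-1893, Function('X')(9, 17)))) = Mul(Add(-2880918, 2018520), Add(-2634580, Add(-1991, Mul(-1475, -1893, Mul(2, 17, Pow(Add(37, 9), -1)))))) = Mul(-862398, Add(-2634580, Add(-1991, Mul(-1475, -1893, Mul(2, 17, Pow(46, -1)))))) = Mul(-862398, Add(-2634580, Add(-1991, Mul(-1475, -1893, Mul(2, 17, Rational(1, 46)))))) = Mul(-862398, Add(-2634580, Add(-1991, Mul(-1475, -1893, Rational(17, 23))))) = Mul(-862398, Add(-2634580, Add(-1991, Rational(47466975, 23)))) = Mul(-862398, Add(-2634580, Rational(47421182, 23))) = Mul(-862398, Rational(-13174158, 23)) = Rational(11361367510884, 23)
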